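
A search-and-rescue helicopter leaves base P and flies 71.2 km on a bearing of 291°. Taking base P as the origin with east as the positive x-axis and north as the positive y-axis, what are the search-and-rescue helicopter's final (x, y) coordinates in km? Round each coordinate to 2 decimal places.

(-66.47, 25.52)

Leg 1 (291°, 71.2 km): east 71.2 sin 291° = -66.47, north 71.2 cos 291° = 25.52
Summing: -66.47 km east, 25.52 km north → (-66.47, 25.52).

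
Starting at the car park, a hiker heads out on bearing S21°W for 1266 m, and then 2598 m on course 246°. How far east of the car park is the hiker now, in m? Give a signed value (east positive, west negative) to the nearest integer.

-2827 m

Leg 1 (S21°W, 1266 m): east 1266 sin 201° = -453.69, north 1266 cos 201° = -1181.91
Leg 2 (246°, 2598 m): east 2598 sin 246° = -2373.39, north 2598 cos 246° = -1056.70
Net east component: -2827.08 m.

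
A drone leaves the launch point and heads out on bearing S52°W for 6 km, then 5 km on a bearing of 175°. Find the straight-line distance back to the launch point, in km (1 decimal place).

9.7 km

Leg 1 (S52°W, 6 km): east 6 sin 232° = -4.73, north 6 cos 232° = -3.69
Leg 2 (175°, 5 km): east 5 sin 175° = 0.44, north 5 cos 175° = -4.98
Net: -4.29 east, -8.67 north. Distance = √((-4.29)² + (-8.67)²) = 9.679 km.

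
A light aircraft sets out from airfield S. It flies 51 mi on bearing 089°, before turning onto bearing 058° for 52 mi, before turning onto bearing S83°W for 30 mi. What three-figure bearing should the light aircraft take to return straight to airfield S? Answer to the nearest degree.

249°

Leg 1 (089°, 51 mi): east 51 sin 89° = 50.99, north 51 cos 89° = 0.89
Leg 2 (058°, 52 mi): east 52 sin 58° = 44.10, north 52 cos 58° = 27.56
Leg 3 (S83°W, 30 mi): east 30 sin 263° = -29.78, north 30 cos 263° = -3.66
Net displacement: 65.31 east, 24.79 north. Direction back to start is (-65.31, -24.79): bearing = atan2(-65.31, -24.79) mod 360° = 249.22° ≈ 249°.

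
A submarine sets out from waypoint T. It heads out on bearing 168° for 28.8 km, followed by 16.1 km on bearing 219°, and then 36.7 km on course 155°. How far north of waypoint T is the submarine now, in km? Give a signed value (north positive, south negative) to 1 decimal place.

-73.9 km

Leg 1 (168°, 28.8 km): east 28.8 sin 168° = 5.99, north 28.8 cos 168° = -28.17
Leg 2 (219°, 16.1 km): east 16.1 sin 219° = -10.13, north 16.1 cos 219° = -12.51
Leg 3 (155°, 36.7 km): east 36.7 sin 155° = 15.51, north 36.7 cos 155° = -33.26
Net north component: -73.94 km.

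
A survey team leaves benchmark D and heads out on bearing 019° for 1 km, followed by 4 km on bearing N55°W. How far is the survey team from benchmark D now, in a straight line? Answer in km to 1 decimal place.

Leg 1 (019°, 1 km): east 1 sin 19° = 0.33, north 1 cos 19° = 0.95
Leg 2 (N55°W, 4 km): east 4 sin 305° = -3.28, north 4 cos 305° = 2.29
Net: -2.95 east, 3.24 north. Distance = √((-2.95)² + (3.24)²) = 4.382 km.

4.4 km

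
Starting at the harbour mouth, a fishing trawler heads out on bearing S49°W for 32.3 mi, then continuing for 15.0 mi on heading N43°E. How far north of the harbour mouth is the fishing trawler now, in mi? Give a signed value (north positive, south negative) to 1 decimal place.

Leg 1 (S49°W, 32.3 mi): east 32.3 sin 229° = -24.38, north 32.3 cos 229° = -21.19
Leg 2 (N43°E, 15.0 mi): east 15.0 sin 43° = 10.23, north 15.0 cos 43° = 10.97
Net north component: -10.22 mi.

-10.2 mi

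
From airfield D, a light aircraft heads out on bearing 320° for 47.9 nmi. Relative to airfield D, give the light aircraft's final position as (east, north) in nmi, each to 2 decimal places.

Leg 1 (320°, 47.9 nmi): east 47.9 sin 320° = -30.79, north 47.9 cos 320° = 36.69
Summing: -30.79 nmi east, 36.69 nmi north → (-30.79, 36.69).

(-30.79, 36.69)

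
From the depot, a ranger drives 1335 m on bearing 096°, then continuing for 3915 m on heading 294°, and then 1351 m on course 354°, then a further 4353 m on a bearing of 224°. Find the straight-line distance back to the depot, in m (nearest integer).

Leg 1 (096°, 1335 m): east 1335 sin 96° = 1327.69, north 1335 cos 96° = -139.55
Leg 2 (294°, 3915 m): east 3915 sin 294° = -3576.53, north 3915 cos 294° = 1592.37
Leg 3 (354°, 1351 m): east 1351 sin 354° = -141.22, north 1351 cos 354° = 1343.60
Leg 4 (224°, 4353 m): east 4353 sin 224° = -3023.85, north 4353 cos 224° = -3131.29
Net: -5413.91 east, -334.86 north. Distance = √((-5413.91)² + (-334.86)²) = 5424.255 m.

5424 m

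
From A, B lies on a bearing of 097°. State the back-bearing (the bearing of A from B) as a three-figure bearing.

277°

Back-bearing = 097° + 180° = 277°.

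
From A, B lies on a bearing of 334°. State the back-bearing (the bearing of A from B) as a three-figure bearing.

154°

Back-bearing = 334° − 180° = 154°.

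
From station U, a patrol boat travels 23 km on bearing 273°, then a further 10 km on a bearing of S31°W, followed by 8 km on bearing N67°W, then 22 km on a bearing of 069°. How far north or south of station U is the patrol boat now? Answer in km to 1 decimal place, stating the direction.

3.6 km north

Leg 1 (273°, 23 km): east 23 sin 273° = -22.97, north 23 cos 273° = 1.20
Leg 2 (S31°W, 10 km): east 10 sin 211° = -5.15, north 10 cos 211° = -8.57
Leg 3 (N67°W, 8 km): east 8 sin 293° = -7.36, north 8 cos 293° = 3.13
Leg 4 (069°, 22 km): east 22 sin 69° = 20.54, north 22 cos 69° = 7.88
Net north component: 3.64 km.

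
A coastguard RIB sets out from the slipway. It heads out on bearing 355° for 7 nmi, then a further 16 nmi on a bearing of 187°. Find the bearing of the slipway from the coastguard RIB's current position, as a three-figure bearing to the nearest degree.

016°

Leg 1 (355°, 7 nmi): east 7 sin 355° = -0.61, north 7 cos 355° = 6.97
Leg 2 (187°, 16 nmi): east 16 sin 187° = -1.95, north 16 cos 187° = -15.88
Net displacement: -2.56 east, -8.91 north. Direction back to start is (2.56, 8.91): bearing = atan2(2.56, 8.91) mod 360° = 16.03° ≈ 016°.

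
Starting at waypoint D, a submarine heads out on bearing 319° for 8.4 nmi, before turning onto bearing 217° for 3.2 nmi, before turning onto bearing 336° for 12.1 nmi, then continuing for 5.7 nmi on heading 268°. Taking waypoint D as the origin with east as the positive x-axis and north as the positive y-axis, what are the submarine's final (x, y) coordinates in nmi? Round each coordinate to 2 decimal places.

Leg 1 (319°, 8.4 nmi): east 8.4 sin 319° = -5.51, north 8.4 cos 319° = 6.34
Leg 2 (217°, 3.2 nmi): east 3.2 sin 217° = -1.93, north 3.2 cos 217° = -2.56
Leg 3 (336°, 12.1 nmi): east 12.1 sin 336° = -4.92, north 12.1 cos 336° = 11.05
Leg 4 (268°, 5.7 nmi): east 5.7 sin 268° = -5.70, north 5.7 cos 268° = -0.20
Summing: -18.05 nmi east, 14.64 nmi north → (-18.05, 14.64).

(-18.05, 14.64)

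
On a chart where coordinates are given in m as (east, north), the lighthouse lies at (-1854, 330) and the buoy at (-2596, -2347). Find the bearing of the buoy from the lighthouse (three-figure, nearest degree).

195°

Δeast = -2596 − -1854 = -742.00; Δnorth = -2347 − 330 = -2677.00.
Bearing = atan2(Δeast, Δnorth) mod 360° = 195.49° ≈ 195°.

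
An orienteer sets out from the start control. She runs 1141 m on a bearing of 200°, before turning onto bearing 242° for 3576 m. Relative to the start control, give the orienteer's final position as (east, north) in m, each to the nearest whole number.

Leg 1 (200°, 1141 m): east 1141 sin 200° = -390.24, north 1141 cos 200° = -1072.19
Leg 2 (242°, 3576 m): east 3576 sin 242° = -3157.42, north 3576 cos 242° = -1678.83
Summing: -3547.67 m east, -2751.02 m north → (-3548, -2751).

(-3548, -2751)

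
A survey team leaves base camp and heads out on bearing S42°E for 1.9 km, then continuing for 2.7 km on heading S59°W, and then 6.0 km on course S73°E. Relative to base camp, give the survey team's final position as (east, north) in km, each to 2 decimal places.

Leg 1 (S42°E, 1.9 km): east 1.9 sin 138° = 1.27, north 1.9 cos 138° = -1.41
Leg 2 (S59°W, 2.7 km): east 2.7 sin 239° = -2.31, north 2.7 cos 239° = -1.39
Leg 3 (S73°E, 6.0 km): east 6.0 sin 107° = 5.74, north 6.0 cos 107° = -1.75
Summing: 4.69 km east, -4.56 km north → (4.69, -4.56).

(4.69, -4.56)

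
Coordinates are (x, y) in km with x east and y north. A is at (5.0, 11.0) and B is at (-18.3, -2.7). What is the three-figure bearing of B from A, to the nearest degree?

240°

Δeast = -18.3 − 5.0 = -23.30; Δnorth = -2.7 − 11.0 = -13.70.
Bearing = atan2(Δeast, Δnorth) mod 360° = 239.55° ≈ 240°.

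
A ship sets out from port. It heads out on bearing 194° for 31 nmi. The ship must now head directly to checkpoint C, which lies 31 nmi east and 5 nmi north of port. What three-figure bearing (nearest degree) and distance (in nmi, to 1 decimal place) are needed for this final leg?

Leg 1 (194°, 31 nmi): east 31 sin 194° = -7.50, north 31 cos 194° = -30.08
Current position: (-7.50, -30.08). Target: (31, 5). Remaining: Δeast = 38.50, Δnorth = 35.08.
Bearing = atan2(38.50, 35.08) mod 360° = 47.66°; distance = √((38.50)² + (35.08)²) = 52.084 nmi.

048°, 52.1 nmi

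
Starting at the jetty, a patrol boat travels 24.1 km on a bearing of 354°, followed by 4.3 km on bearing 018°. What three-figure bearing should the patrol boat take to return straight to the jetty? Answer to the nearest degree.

Leg 1 (354°, 24.1 km): east 24.1 sin 354° = -2.52, north 24.1 cos 354° = 23.97
Leg 2 (018°, 4.3 km): east 4.3 sin 18° = 1.33, north 4.3 cos 18° = 4.09
Net displacement: -1.19 east, 28.06 north. Direction back to start is (1.19, -28.06): bearing = atan2(1.19, -28.06) mod 360° = 177.57° ≈ 178°.

178°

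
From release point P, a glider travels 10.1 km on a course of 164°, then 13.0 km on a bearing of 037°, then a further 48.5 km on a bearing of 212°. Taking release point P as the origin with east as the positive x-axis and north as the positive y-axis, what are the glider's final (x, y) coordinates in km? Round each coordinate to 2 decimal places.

(-15.09, -40.46)

Leg 1 (164°, 10.1 km): east 10.1 sin 164° = 2.78, north 10.1 cos 164° = -9.71
Leg 2 (037°, 13.0 km): east 13.0 sin 37° = 7.82, north 13.0 cos 37° = 10.38
Leg 3 (212°, 48.5 km): east 48.5 sin 212° = -25.70, north 48.5 cos 212° = -41.13
Summing: -15.09 km east, -40.46 km north → (-15.09, -40.46).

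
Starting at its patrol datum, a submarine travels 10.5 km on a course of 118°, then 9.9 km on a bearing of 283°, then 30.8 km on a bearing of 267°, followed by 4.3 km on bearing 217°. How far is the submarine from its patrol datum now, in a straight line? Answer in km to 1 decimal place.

Leg 1 (118°, 10.5 km): east 10.5 sin 118° = 9.27, north 10.5 cos 118° = -4.93
Leg 2 (283°, 9.9 km): east 9.9 sin 283° = -9.65, north 9.9 cos 283° = 2.23
Leg 3 (267°, 30.8 km): east 30.8 sin 267° = -30.76, north 30.8 cos 267° = -1.61
Leg 4 (217°, 4.3 km): east 4.3 sin 217° = -2.59, north 4.3 cos 217° = -3.43
Net: -33.72 east, -7.75 north. Distance = √((-33.72)² + (-7.75)²) = 34.600 km.

34.6 km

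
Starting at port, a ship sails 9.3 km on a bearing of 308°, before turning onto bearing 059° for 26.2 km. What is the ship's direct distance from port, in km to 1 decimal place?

24.5 km

Leg 1 (308°, 9.3 km): east 9.3 sin 308° = -7.33, north 9.3 cos 308° = 5.73
Leg 2 (059°, 26.2 km): east 26.2 sin 59° = 22.46, north 26.2 cos 59° = 13.49
Net: 15.13 east, 19.22 north. Distance = √((15.13)² + (19.22)²) = 24.460 km.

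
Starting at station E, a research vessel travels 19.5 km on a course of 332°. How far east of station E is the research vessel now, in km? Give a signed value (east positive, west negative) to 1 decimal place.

-9.2 km

Leg 1 (332°, 19.5 km): east 19.5 sin 332° = -9.15, north 19.5 cos 332° = 17.22
Net east component: -9.15 km.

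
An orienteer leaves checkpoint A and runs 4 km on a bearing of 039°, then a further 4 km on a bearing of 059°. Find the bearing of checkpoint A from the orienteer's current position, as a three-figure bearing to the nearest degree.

Leg 1 (039°, 4 km): east 4 sin 39° = 2.52, north 4 cos 39° = 3.11
Leg 2 (059°, 4 km): east 4 sin 59° = 3.43, north 4 cos 59° = 2.06
Net displacement: 5.95 east, 5.17 north. Direction back to start is (-5.95, -5.17): bearing = atan2(-5.95, -5.17) mod 360° = 229.00° ≈ 229°.

229°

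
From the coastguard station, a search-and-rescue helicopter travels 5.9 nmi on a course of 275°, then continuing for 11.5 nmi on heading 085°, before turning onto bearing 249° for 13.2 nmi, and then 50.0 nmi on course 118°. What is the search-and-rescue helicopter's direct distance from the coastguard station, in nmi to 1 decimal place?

45.9 nmi

Leg 1 (275°, 5.9 nmi): east 5.9 sin 275° = -5.88, north 5.9 cos 275° = 0.51
Leg 2 (085°, 11.5 nmi): east 11.5 sin 85° = 11.46, north 11.5 cos 85° = 1.00
Leg 3 (249°, 13.2 nmi): east 13.2 sin 249° = -12.32, north 13.2 cos 249° = -4.73
Leg 4 (118°, 50.0 nmi): east 50.0 sin 118° = 44.15, north 50.0 cos 118° = -23.47
Net: 37.40 east, -26.69 north. Distance = √((37.40)² + (-26.69)²) = 45.948 nmi.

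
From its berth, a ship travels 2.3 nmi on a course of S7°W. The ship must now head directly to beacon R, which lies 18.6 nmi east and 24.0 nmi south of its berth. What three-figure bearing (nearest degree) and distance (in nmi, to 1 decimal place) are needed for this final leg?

Leg 1 (S7°W, 2.3 nmi): east 2.3 sin 187° = -0.28, north 2.3 cos 187° = -2.28
Current position: (-0.28, -2.28). Target: (18.6, -24.0). Remaining: Δeast = 18.88, Δnorth = -21.72.
Bearing = atan2(18.88, -21.72) mod 360° = 139.00°; distance = √((18.88)² + (-21.72)²) = 28.777 nmi.

139°, 28.8 nmi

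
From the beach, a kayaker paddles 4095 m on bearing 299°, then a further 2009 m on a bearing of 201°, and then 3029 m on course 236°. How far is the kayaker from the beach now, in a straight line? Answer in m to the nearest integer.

6994 m

Leg 1 (299°, 4095 m): east 4095 sin 299° = -3581.57, north 4095 cos 299° = 1985.30
Leg 2 (201°, 2009 m): east 2009 sin 201° = -719.96, north 2009 cos 201° = -1875.56
Leg 3 (236°, 3029 m): east 3029 sin 236° = -2511.15, north 3029 cos 236° = -1693.80
Net: -6812.68 east, -1584.06 north. Distance = √((-6812.68)² + (-1584.06)²) = 6994.420 m.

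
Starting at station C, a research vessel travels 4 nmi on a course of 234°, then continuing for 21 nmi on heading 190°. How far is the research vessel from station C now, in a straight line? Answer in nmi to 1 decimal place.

24.0 nmi

Leg 1 (234°, 4 nmi): east 4 sin 234° = -3.24, north 4 cos 234° = -2.35
Leg 2 (190°, 21 nmi): east 21 sin 190° = -3.65, north 21 cos 190° = -20.68
Net: -6.88 east, -23.03 north. Distance = √((-6.88)² + (-23.03)²) = 24.038 nmi.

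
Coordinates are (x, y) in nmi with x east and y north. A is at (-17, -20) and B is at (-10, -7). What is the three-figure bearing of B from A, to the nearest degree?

Δeast = -10 − -17 = 7.00; Δnorth = -7 − -20 = 13.00.
Bearing = atan2(Δeast, Δnorth) mod 360° = 28.30° ≈ 028°.

028°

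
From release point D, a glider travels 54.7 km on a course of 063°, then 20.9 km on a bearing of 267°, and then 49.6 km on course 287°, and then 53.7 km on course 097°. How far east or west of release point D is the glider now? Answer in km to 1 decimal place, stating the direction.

33.7 km east

Leg 1 (063°, 54.7 km): east 54.7 sin 63° = 48.74, north 54.7 cos 63° = 24.83
Leg 2 (267°, 20.9 km): east 20.9 sin 267° = -20.87, north 20.9 cos 267° = -1.09
Leg 3 (287°, 49.6 km): east 49.6 sin 287° = -47.43, north 49.6 cos 287° = 14.50
Leg 4 (097°, 53.7 km): east 53.7 sin 97° = 53.30, north 53.7 cos 97° = -6.54
Net east component: 33.73 km.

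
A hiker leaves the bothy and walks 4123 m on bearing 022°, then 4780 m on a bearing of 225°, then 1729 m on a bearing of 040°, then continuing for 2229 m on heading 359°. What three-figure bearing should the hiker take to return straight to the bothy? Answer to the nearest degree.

Leg 1 (022°, 4123 m): east 4123 sin 22° = 1544.50, north 4123 cos 22° = 3822.78
Leg 2 (225°, 4780 m): east 4780 sin 225° = -3379.97, north 4780 cos 225° = -3379.97
Leg 3 (040°, 1729 m): east 1729 sin 40° = 1111.38, north 1729 cos 40° = 1324.49
Leg 4 (359°, 2229 m): east 2229 sin 359° = -38.90, north 2229 cos 359° = 2228.66
Net displacement: -762.99 east, 3995.96 north. Direction back to start is (762.99, -3995.96): bearing = atan2(762.99, -3995.96) mod 360° = 169.19° ≈ 169°.

169°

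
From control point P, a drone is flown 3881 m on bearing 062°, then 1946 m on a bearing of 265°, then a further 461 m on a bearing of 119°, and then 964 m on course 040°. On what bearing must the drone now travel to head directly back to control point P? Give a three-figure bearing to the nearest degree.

Leg 1 (062°, 3881 m): east 3881 sin 62° = 3426.72, north 3881 cos 62° = 1822.02
Leg 2 (265°, 1946 m): east 1946 sin 265° = -1938.59, north 1946 cos 265° = -169.61
Leg 3 (119°, 461 m): east 461 sin 119° = 403.20, north 461 cos 119° = -223.50
Leg 4 (040°, 964 m): east 964 sin 40° = 619.65, north 964 cos 40° = 738.47
Net displacement: 2510.97 east, 2167.38 north. Direction back to start is (-2510.97, -2167.38): bearing = atan2(-2510.97, -2167.38) mod 360° = 229.20° ≈ 229°.

229°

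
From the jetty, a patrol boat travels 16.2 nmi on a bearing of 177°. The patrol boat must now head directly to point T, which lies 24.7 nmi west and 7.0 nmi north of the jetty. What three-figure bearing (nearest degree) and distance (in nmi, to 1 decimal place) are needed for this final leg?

312°, 34.5 nmi

Leg 1 (177°, 16.2 nmi): east 16.2 sin 177° = 0.85, north 16.2 cos 177° = -16.18
Current position: (0.85, -16.18). Target: (-24.7, 7.0). Remaining: Δeast = -25.55, Δnorth = 23.18.
Bearing = atan2(-25.55, 23.18) mod 360° = 312.22°; distance = √((-25.55)² + (23.18)²) = 34.495 nmi.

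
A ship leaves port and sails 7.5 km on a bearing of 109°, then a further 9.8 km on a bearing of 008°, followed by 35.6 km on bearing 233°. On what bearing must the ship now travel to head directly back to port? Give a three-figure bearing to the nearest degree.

Leg 1 (109°, 7.5 km): east 7.5 sin 109° = 7.09, north 7.5 cos 109° = -2.44
Leg 2 (008°, 9.8 km): east 9.8 sin 8° = 1.36, north 9.8 cos 8° = 9.70
Leg 3 (233°, 35.6 km): east 35.6 sin 233° = -28.43, north 35.6 cos 233° = -21.42
Net displacement: -19.98 east, -14.16 north. Direction back to start is (19.98, 14.16): bearing = atan2(19.98, 14.16) mod 360° = 54.67° ≈ 055°.

055°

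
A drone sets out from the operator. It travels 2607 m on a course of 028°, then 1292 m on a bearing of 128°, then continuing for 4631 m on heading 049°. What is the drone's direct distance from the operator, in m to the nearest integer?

Leg 1 (028°, 2607 m): east 2607 sin 28° = 1223.91, north 2607 cos 28° = 2301.84
Leg 2 (128°, 1292 m): east 1292 sin 128° = 1018.11, north 1292 cos 128° = -795.43
Leg 3 (049°, 4631 m): east 4631 sin 49° = 3495.06, north 4631 cos 49° = 3038.21
Net: 5737.08 east, 4544.62 north. Distance = √((5737.08)² + (4544.62)²) = 7318.994 m.

7319 m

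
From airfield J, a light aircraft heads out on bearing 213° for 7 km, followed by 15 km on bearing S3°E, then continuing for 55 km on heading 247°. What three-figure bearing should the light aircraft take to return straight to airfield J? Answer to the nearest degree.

052°

Leg 1 (213°, 7 km): east 7 sin 213° = -3.81, north 7 cos 213° = -5.87
Leg 2 (S3°E, 15 km): east 15 sin 177° = 0.79, north 15 cos 177° = -14.98
Leg 3 (247°, 55 km): east 55 sin 247° = -50.63, north 55 cos 247° = -21.49
Net displacement: -53.66 east, -42.34 north. Direction back to start is (53.66, 42.34): bearing = atan2(53.66, 42.34) mod 360° = 51.72° ≈ 052°.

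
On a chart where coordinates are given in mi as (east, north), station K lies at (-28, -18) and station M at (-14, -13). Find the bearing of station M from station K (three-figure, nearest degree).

070°

Δeast = -14 − -28 = 14.00; Δnorth = -13 − -18 = 5.00.
Bearing = atan2(Δeast, Δnorth) mod 360° = 70.35° ≈ 070°.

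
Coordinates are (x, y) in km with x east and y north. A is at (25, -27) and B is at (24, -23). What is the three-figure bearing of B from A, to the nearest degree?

346°

Δeast = 24 − 25 = -1.00; Δnorth = -23 − -27 = 4.00.
Bearing = atan2(Δeast, Δnorth) mod 360° = 345.96° ≈ 346°.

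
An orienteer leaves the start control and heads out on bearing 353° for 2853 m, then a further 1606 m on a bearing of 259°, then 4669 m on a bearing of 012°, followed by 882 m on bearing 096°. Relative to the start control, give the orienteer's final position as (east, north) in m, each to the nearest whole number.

Leg 1 (353°, 2853 m): east 2853 sin 353° = -347.69, north 2853 cos 353° = 2831.73
Leg 2 (259°, 1606 m): east 1606 sin 259° = -1576.49, north 1606 cos 259° = -306.44
Leg 3 (012°, 4669 m): east 4669 sin 12° = 970.74, north 4669 cos 12° = 4566.97
Leg 4 (096°, 882 m): east 882 sin 96° = 877.17, north 882 cos 96° = -92.19
Summing: -76.28 m east, 7000.07 m north → (-76, 7000).

(-76, 7000)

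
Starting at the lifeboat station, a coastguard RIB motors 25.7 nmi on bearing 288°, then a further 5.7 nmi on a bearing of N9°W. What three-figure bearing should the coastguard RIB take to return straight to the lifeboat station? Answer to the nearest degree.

Leg 1 (288°, 25.7 nmi): east 25.7 sin 288° = -24.44, north 25.7 cos 288° = 7.94
Leg 2 (N9°W, 5.7 nmi): east 5.7 sin 351° = -0.89, north 5.7 cos 351° = 5.63
Net displacement: -25.33 east, 13.57 north. Direction back to start is (25.33, -13.57): bearing = atan2(25.33, -13.57) mod 360° = 118.18° ≈ 118°.

118°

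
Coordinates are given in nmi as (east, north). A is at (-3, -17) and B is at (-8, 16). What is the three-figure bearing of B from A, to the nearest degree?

Δeast = -8 − -3 = -5.00; Δnorth = 16 − -17 = 33.00.
Bearing = atan2(Δeast, Δnorth) mod 360° = 351.38° ≈ 351°.

351°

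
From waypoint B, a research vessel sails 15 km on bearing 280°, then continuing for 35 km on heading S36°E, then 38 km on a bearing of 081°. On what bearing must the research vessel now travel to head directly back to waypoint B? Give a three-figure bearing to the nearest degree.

295°

Leg 1 (280°, 15 km): east 15 sin 280° = -14.77, north 15 cos 280° = 2.60
Leg 2 (S36°E, 35 km): east 35 sin 144° = 20.57, north 35 cos 144° = -28.32
Leg 3 (081°, 38 km): east 38 sin 81° = 37.53, north 38 cos 81° = 5.94
Net displacement: 43.33 east, -19.77 north. Direction back to start is (-43.33, 19.77): bearing = atan2(-43.33, 19.77) mod 360° = 294.52° ≈ 295°.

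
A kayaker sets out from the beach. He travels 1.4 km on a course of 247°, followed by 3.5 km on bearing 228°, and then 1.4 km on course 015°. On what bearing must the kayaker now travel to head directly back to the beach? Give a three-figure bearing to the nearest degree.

Leg 1 (247°, 1.4 km): east 1.4 sin 247° = -1.29, north 1.4 cos 247° = -0.55
Leg 2 (228°, 3.5 km): east 3.5 sin 228° = -2.60, north 3.5 cos 228° = -2.34
Leg 3 (015°, 1.4 km): east 1.4 sin 15° = 0.36, north 1.4 cos 15° = 1.35
Net displacement: -3.53 east, -1.54 north. Direction back to start is (3.53, 1.54): bearing = atan2(3.53, 1.54) mod 360° = 66.46° ≈ 066°.

066°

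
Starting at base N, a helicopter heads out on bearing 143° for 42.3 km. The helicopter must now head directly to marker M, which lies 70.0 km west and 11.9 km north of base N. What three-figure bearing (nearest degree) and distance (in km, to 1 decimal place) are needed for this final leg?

Leg 1 (143°, 42.3 km): east 42.3 sin 143° = 25.46, north 42.3 cos 143° = -33.78
Current position: (25.46, -33.78). Target: (-70.0, 11.9). Remaining: Δeast = -95.46, Δnorth = 45.68.
Bearing = atan2(-95.46, 45.68) mod 360° = 295.57°; distance = √((-95.46)² + (45.68)²) = 105.825 km.

296°, 105.8 km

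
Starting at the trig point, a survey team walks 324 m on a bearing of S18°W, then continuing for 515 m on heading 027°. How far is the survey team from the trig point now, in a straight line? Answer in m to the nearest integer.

Leg 1 (S18°W, 324 m): east 324 sin 198° = -100.12, north 324 cos 198° = -308.14
Leg 2 (027°, 515 m): east 515 sin 27° = 233.81, north 515 cos 27° = 458.87
Net: 133.68 east, 150.73 north. Distance = √((133.68)² + (150.73)²) = 201.469 m.

201 m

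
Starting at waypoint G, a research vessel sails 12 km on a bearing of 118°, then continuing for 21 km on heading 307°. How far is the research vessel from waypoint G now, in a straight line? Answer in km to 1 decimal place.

9.3 km

Leg 1 (118°, 12 km): east 12 sin 118° = 10.60, north 12 cos 118° = -5.63
Leg 2 (307°, 21 km): east 21 sin 307° = -16.77, north 21 cos 307° = 12.64
Net: -6.18 east, 7.00 north. Distance = √((-6.18)² + (7.00)²) = 9.338 km.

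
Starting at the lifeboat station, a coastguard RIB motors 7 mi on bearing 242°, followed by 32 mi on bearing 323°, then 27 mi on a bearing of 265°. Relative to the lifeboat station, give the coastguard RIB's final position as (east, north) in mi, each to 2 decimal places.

Leg 1 (242°, 7 mi): east 7 sin 242° = -6.18, north 7 cos 242° = -3.29
Leg 2 (323°, 32 mi): east 32 sin 323° = -19.26, north 32 cos 323° = 25.56
Leg 3 (265°, 27 mi): east 27 sin 265° = -26.90, north 27 cos 265° = -2.35
Summing: -52.34 mi east, 19.92 mi north → (-52.34, 19.92).

(-52.34, 19.92)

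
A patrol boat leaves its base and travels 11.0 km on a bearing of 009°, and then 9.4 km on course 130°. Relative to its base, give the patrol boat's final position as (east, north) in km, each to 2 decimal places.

Leg 1 (009°, 11.0 km): east 11.0 sin 9° = 1.72, north 11.0 cos 9° = 10.86
Leg 2 (130°, 9.4 km): east 9.4 sin 130° = 7.20, north 9.4 cos 130° = -6.04
Summing: 8.92 km east, 4.82 km north → (8.92, 4.82).

(8.92, 4.82)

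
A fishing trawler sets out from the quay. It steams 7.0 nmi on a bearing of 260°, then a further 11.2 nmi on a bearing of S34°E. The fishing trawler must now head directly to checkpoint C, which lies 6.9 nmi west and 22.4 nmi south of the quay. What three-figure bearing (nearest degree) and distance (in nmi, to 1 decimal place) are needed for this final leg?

208°, 13.4 nmi

Leg 1 (260°, 7.0 nmi): east 7.0 sin 260° = -6.89, north 7.0 cos 260° = -1.22
Leg 2 (S34°E, 11.2 nmi): east 11.2 sin 146° = 6.26, north 11.2 cos 146° = -9.29
Current position: (-0.63, -10.50). Target: (-6.9, -22.4). Remaining: Δeast = -6.27, Δnorth = -11.90.
Bearing = atan2(-6.27, -11.90) mod 360° = 207.78°; distance = √((-6.27)² + (-11.90)²) = 13.450 nmi.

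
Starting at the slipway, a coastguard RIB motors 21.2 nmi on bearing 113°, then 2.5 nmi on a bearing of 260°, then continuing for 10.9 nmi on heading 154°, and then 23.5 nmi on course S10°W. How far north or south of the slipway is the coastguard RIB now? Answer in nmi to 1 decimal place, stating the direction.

Leg 1 (113°, 21.2 nmi): east 21.2 sin 113° = 19.51, north 21.2 cos 113° = -8.28
Leg 2 (260°, 2.5 nmi): east 2.5 sin 260° = -2.46, north 2.5 cos 260° = -0.43
Leg 3 (154°, 10.9 nmi): east 10.9 sin 154° = 4.78, north 10.9 cos 154° = -9.80
Leg 4 (S10°W, 23.5 nmi): east 23.5 sin 190° = -4.08, north 23.5 cos 190° = -23.14
Net north component: -41.66 nmi.

41.7 nmi south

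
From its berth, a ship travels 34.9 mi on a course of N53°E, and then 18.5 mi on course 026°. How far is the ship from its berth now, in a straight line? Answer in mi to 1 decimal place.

Leg 1 (N53°E, 34.9 mi): east 34.9 sin 53° = 27.87, north 34.9 cos 53° = 21.00
Leg 2 (026°, 18.5 mi): east 18.5 sin 26° = 8.11, north 18.5 cos 26° = 16.63
Net: 35.98 east, 37.63 north. Distance = √((35.98)² + (37.63)²) = 52.066 mi.

52.1 mi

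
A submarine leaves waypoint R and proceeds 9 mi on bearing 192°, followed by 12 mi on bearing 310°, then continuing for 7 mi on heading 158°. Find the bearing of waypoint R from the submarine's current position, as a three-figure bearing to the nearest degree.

048°

Leg 1 (192°, 9 mi): east 9 sin 192° = -1.87, north 9 cos 192° = -8.80
Leg 2 (310°, 12 mi): east 12 sin 310° = -9.19, north 12 cos 310° = 7.71
Leg 3 (158°, 7 mi): east 7 sin 158° = 2.62, north 7 cos 158° = -6.49
Net displacement: -8.44 east, -7.58 north. Direction back to start is (8.44, 7.58): bearing = atan2(8.44, 7.58) mod 360° = 48.08° ≈ 048°.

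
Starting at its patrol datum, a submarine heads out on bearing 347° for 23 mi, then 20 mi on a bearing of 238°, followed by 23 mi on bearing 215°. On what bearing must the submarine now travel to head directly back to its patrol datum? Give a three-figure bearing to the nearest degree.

079°

Leg 1 (347°, 23 mi): east 23 sin 347° = -5.17, north 23 cos 347° = 22.41
Leg 2 (238°, 20 mi): east 20 sin 238° = -16.96, north 20 cos 238° = -10.60
Leg 3 (215°, 23 mi): east 23 sin 215° = -13.19, north 23 cos 215° = -18.84
Net displacement: -35.33 east, -7.03 north. Direction back to start is (35.33, 7.03): bearing = atan2(35.33, 7.03) mod 360° = 78.75° ≈ 079°.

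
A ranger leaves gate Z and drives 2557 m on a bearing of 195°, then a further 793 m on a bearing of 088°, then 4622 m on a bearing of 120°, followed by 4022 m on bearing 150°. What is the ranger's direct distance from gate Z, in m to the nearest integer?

10276 m

Leg 1 (195°, 2557 m): east 2557 sin 195° = -661.80, north 2557 cos 195° = -2469.87
Leg 2 (088°, 793 m): east 793 sin 88° = 792.52, north 793 cos 88° = 27.68
Leg 3 (120°, 4622 m): east 4622 sin 120° = 4002.77, north 4622 cos 120° = -2311.00
Leg 4 (150°, 4022 m): east 4022 sin 150° = 2011.00, north 4022 cos 150° = -3483.15
Net: 6144.49 east, -8236.35 north. Distance = √((6144.49)² + (-8236.35)²) = 10275.806 m.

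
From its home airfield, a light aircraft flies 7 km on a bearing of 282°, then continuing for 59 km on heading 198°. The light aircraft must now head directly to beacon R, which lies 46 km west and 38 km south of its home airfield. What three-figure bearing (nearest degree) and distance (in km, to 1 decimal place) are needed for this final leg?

309°, 26.7 km

Leg 1 (282°, 7 km): east 7 sin 282° = -6.85, north 7 cos 282° = 1.46
Leg 2 (198°, 59 km): east 59 sin 198° = -18.23, north 59 cos 198° = -56.11
Current position: (-25.08, -54.66). Target: (-46, -38). Remaining: Δeast = -20.92, Δnorth = 16.66.
Bearing = atan2(-20.92, 16.66) mod 360° = 308.53°; distance = √((-20.92)² + (16.66)²) = 26.742 km.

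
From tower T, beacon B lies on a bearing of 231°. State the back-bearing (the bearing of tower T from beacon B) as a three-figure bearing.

Back-bearing = 231° − 180° = 051°.

051°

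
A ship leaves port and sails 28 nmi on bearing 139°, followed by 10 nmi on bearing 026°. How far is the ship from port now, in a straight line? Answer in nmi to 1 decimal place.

Leg 1 (139°, 28 nmi): east 28 sin 139° = 18.37, north 28 cos 139° = -21.13
Leg 2 (026°, 10 nmi): east 10 sin 26° = 4.38, north 10 cos 26° = 8.99
Net: 22.75 east, -12.14 north. Distance = √((22.75)² + (-12.14)²) = 25.791 nmi.

25.8 nmi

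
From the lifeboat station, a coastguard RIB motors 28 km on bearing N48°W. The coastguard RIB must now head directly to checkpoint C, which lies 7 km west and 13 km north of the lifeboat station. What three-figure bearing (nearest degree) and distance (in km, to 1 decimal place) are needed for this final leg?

113°, 15.0 km

Leg 1 (N48°W, 28 km): east 28 sin 312° = -20.81, north 28 cos 312° = 18.74
Current position: (-20.81, 18.74). Target: (-7, 13). Remaining: Δeast = 13.81, Δnorth = -5.74.
Bearing = atan2(13.81, -5.74) mod 360° = 112.56°; distance = √((13.81)² + (-5.74)²) = 14.952 km.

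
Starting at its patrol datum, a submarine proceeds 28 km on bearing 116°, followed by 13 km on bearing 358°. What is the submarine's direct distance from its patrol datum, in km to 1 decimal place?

24.7 km

Leg 1 (116°, 28 km): east 28 sin 116° = 25.17, north 28 cos 116° = -12.27
Leg 2 (358°, 13 km): east 13 sin 358° = -0.45, north 13 cos 358° = 12.99
Net: 24.71 east, 0.72 north. Distance = √((24.71)² + (0.72)²) = 24.723 km.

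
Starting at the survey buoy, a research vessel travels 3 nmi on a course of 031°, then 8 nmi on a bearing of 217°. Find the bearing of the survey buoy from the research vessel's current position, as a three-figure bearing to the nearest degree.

041°

Leg 1 (031°, 3 nmi): east 3 sin 31° = 1.55, north 3 cos 31° = 2.57
Leg 2 (217°, 8 nmi): east 8 sin 217° = -4.81, north 8 cos 217° = -6.39
Net displacement: -3.27 east, -3.82 north. Direction back to start is (3.27, 3.82): bearing = atan2(3.27, 3.82) mod 360° = 40.58° ≈ 041°.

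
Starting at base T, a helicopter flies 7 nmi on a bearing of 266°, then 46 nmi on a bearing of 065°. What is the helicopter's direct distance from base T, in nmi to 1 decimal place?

Leg 1 (266°, 7 nmi): east 7 sin 266° = -6.98, north 7 cos 266° = -0.49
Leg 2 (065°, 46 nmi): east 46 sin 65° = 41.69, north 46 cos 65° = 19.44
Net: 34.71 east, 18.95 north. Distance = √((34.71)² + (18.95)²) = 39.545 nmi.

39.5 nmi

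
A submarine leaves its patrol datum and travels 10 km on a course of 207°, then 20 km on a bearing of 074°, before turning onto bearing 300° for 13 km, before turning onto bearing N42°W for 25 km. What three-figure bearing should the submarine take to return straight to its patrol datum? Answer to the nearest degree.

Leg 1 (207°, 10 km): east 10 sin 207° = -4.54, north 10 cos 207° = -8.91
Leg 2 (074°, 20 km): east 20 sin 74° = 19.23, north 20 cos 74° = 5.51
Leg 3 (300°, 13 km): east 13 sin 300° = -11.26, north 13 cos 300° = 6.50
Leg 4 (N42°W, 25 km): east 25 sin 318° = -16.73, north 25 cos 318° = 18.58
Net displacement: -13.30 east, 21.68 north. Direction back to start is (13.30, -21.68): bearing = atan2(13.30, -21.68) mod 360° = 148.47° ≈ 148°.

148°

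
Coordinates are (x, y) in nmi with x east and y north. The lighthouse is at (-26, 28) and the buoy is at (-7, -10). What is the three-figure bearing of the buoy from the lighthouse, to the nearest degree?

Δeast = -7 − -26 = 19.00; Δnorth = -10 − 28 = -38.00.
Bearing = atan2(Δeast, Δnorth) mod 360° = 153.43° ≈ 153°.

153°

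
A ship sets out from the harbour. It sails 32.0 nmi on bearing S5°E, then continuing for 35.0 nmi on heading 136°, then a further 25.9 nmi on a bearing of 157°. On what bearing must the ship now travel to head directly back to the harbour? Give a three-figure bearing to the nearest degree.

Leg 1 (S5°E, 32.0 nmi): east 32.0 sin 175° = 2.79, north 32.0 cos 175° = -31.88
Leg 2 (136°, 35.0 nmi): east 35.0 sin 136° = 24.31, north 35.0 cos 136° = -25.18
Leg 3 (157°, 25.9 nmi): east 25.9 sin 157° = 10.12, north 25.9 cos 157° = -23.84
Net displacement: 37.22 east, -80.90 north. Direction back to start is (-37.22, 80.90): bearing = atan2(-37.22, 80.90) mod 360° = 335.29° ≈ 335°.

335°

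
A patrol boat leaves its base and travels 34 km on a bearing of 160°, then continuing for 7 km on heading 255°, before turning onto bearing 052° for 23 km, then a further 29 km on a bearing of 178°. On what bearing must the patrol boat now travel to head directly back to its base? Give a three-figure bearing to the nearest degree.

334°

Leg 1 (160°, 34 km): east 34 sin 160° = 11.63, north 34 cos 160° = -31.95
Leg 2 (255°, 7 km): east 7 sin 255° = -6.76, north 7 cos 255° = -1.81
Leg 3 (052°, 23 km): east 23 sin 52° = 18.12, north 23 cos 52° = 14.16
Leg 4 (178°, 29 km): east 29 sin 178° = 1.01, north 29 cos 178° = -28.98
Net displacement: 24.00 east, -48.58 north. Direction back to start is (-24.00, 48.58): bearing = atan2(-24.00, 48.58) mod 360° = 333.71° ≈ 334°.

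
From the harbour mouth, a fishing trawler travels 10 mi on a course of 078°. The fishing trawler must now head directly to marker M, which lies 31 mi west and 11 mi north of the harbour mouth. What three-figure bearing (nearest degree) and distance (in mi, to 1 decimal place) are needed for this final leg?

Leg 1 (078°, 10 mi): east 10 sin 78° = 9.78, north 10 cos 78° = 2.08
Current position: (9.78, 2.08). Target: (-31, 11). Remaining: Δeast = -40.78, Δnorth = 8.92.
Bearing = atan2(-40.78, 8.92) mod 360° = 282.34°; distance = √((-40.78)² + (8.92)²) = 41.746 mi.

282°, 41.7 mi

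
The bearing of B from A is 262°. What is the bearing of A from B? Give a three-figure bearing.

Back-bearing = 262° − 180° = 082°.

082°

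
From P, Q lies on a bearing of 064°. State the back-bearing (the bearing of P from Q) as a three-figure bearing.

Back-bearing = 064° + 180° = 244°.

244°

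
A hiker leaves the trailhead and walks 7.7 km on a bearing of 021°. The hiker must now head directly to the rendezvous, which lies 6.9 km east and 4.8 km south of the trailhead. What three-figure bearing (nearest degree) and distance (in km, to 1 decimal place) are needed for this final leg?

161°, 12.7 km

Leg 1 (021°, 7.7 km): east 7.7 sin 21° = 2.76, north 7.7 cos 21° = 7.19
Current position: (2.76, 7.19). Target: (6.9, -4.8). Remaining: Δeast = 4.14, Δnorth = -11.99.
Bearing = atan2(4.14, -11.99) mod 360° = 160.95°; distance = √((4.14)² + (-11.99)²) = 12.683 km.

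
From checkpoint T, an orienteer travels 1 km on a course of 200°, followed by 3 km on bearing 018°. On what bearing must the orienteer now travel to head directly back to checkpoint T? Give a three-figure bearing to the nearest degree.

197°

Leg 1 (200°, 1 km): east 1 sin 200° = -0.34, north 1 cos 200° = -0.94
Leg 2 (018°, 3 km): east 3 sin 18° = 0.93, north 3 cos 18° = 2.85
Net displacement: 0.59 east, 1.91 north. Direction back to start is (-0.59, -1.91): bearing = atan2(-0.59, -1.91) mod 360° = 197.00° ≈ 197°.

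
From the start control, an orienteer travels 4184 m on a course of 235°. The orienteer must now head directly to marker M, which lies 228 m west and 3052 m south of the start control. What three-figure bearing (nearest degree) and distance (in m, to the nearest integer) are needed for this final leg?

102°, 3265 m

Leg 1 (235°, 4184 m): east 4184 sin 235° = -3427.33, north 4184 cos 235° = -2399.84
Current position: (-3427.33, -2399.84). Target: (-228, -3052). Remaining: Δeast = 3199.33, Δnorth = -652.16.
Bearing = atan2(3199.33, -652.16) mod 360° = 101.52°; distance = √((3199.33)² + (-652.16)²) = 3265.124 m.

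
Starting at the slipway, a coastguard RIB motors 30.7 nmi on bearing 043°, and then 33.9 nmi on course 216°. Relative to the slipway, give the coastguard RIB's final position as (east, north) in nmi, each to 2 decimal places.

Leg 1 (043°, 30.7 nmi): east 30.7 sin 43° = 20.94, north 30.7 cos 43° = 22.45
Leg 2 (216°, 33.9 nmi): east 33.9 sin 216° = -19.93, north 33.9 cos 216° = -27.43
Summing: 1.01 nmi east, -4.97 nmi north → (1.01, -4.97).

(1.01, -4.97)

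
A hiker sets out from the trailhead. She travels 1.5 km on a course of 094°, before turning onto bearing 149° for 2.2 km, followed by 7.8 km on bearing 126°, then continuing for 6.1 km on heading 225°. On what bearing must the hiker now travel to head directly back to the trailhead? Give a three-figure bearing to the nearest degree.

337°

Leg 1 (094°, 1.5 km): east 1.5 sin 94° = 1.50, north 1.5 cos 94° = -0.10
Leg 2 (149°, 2.2 km): east 2.2 sin 149° = 1.13, north 2.2 cos 149° = -1.89
Leg 3 (126°, 7.8 km): east 7.8 sin 126° = 6.31, north 7.8 cos 126° = -4.58
Leg 4 (225°, 6.1 km): east 6.1 sin 225° = -4.31, north 6.1 cos 225° = -4.31
Net displacement: 4.63 east, -10.89 north. Direction back to start is (-4.63, 10.89): bearing = atan2(-4.63, 10.89) mod 360° = 336.98° ≈ 337°.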